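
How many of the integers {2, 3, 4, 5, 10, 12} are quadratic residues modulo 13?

4

(2/13) = -1 → non-residue.
(3/13) = +1 → QR.
(4/13) = +1 → QR.
(5/13) = -1 → non-residue.
(10/13) = +1 → QR.
(12/13) = +1 → QR.
Total quadratic residues among the 6: 4.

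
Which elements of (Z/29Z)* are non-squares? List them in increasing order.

Square k = 1,…,14 (k and 29−k give the same square):
1²=1, 2²=4, 3²=9, 4²=16, 5²=25, 6²≡7, 7²≡20, 8²≡6, 9²≡23, 10²≡13, 11²≡5, 12²≡28, 13²≡24, 14²≡22 (mod 29).
The residues are {1, 4, 5, 6, 7, 9, 13, 16, 20, 22, 23, 24, 25, 28}; the non-residues are the remaining 14 nonzero classes.

2 3 8 10 11 12 14 15 17 18 19 21 26 27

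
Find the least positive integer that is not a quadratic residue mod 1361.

3

(2/1361) = +1, so 2 is a residue.
(3/1361) = −1, so 3 is the smallest positive non-residue mod 1361.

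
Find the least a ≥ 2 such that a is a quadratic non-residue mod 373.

2

(2/373) = −1, so 2 is the smallest positive non-residue mod 373.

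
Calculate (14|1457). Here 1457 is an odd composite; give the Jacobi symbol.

Pull out 2: since 1457 ≡ 1 (mod 8), (2/1457) = +1.
Reciprocity: 7 ≡ 3 and 1457 ≡ 1 (mod 4), so (7/1457) = +(1457/7).
Reduce top mod 7: now compute (1/7).
Reached (1/7) = 1. Collecting the sign flips along the way, the symbol is +1.

1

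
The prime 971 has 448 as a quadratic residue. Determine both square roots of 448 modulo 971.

Since 971 ≡ 3 (mod 4), a square root of 448 is 448^((971+1)/4) = 448^243 mod 971.
Repeated squaring: 448^2≡678, 448^4≡401, 448^8≡586, 448^16≡633, 448^32≡637, 448^64≡862, 448^128≡229 (mod 971).
448^243 = 448^(128+64+32+16+2+1) ≡ 110 (mod 971).
Check: 110² = 12100 ≡ 448 (mod 971). The two roots are 110 and 861.

110, 861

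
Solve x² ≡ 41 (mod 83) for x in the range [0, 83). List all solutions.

Since 83 ≡ 3 (mod 4), a square root of 41 is 41^((83+1)/4) = 41^21 mod 83.
Repeated squaring: 41^2≡21, 41^4≡26, 41^8≡12, 41^16≡61 (mod 83).
41^21 = 41^(16+4+1) ≡ 37 (mod 83).
Check: 37² = 1369 ≡ 41 (mod 83). The two roots are 37 and 46.

37, 46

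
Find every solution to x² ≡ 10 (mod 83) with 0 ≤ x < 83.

33, 50

Since 83 ≡ 3 (mod 4), a square root of 10 is 10^((83+1)/4) = 10^21 mod 83.
Repeated squaring: 10^2≡17, 10^4≡40, 10^8≡23, 10^16≡31 (mod 83).
10^21 = 10^(16+4+1) ≡ 33 (mod 83).
Check: 33² = 1089 ≡ 10 (mod 83). The two roots are 33 and 50.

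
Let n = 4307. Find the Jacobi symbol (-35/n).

-1

First reduce: -35 ≡ 4272 (mod 4307).
Pull out 2^4: since 4307 ≡ 3 (mod 8), (2/4307) = -1, so (2/4307)^4 = +1.
Reciprocity: 267 ≡ 3 and 4307 ≡ 3 (mod 4), so (267/4307) = −(4307/267).
Reduce top mod 267: now compute (35/267).
Reciprocity: 35 ≡ 3 and 267 ≡ 3 (mod 4), so (35/267) = −(267/35).
Reduce top mod 35: now compute (22/35).
Pull out 2: since 35 ≡ 3 (mod 8), (2/35) = -1.
Reciprocity: 11 ≡ 3 and 35 ≡ 3 (mod 4), so (11/35) = −(35/11).
Reduce top mod 11: now compute (2/11).
Pull out 2: since 11 ≡ 3 (mod 8), (2/11) = -1.
Reached (1/11) = 1. Collecting the sign flips along the way, the symbol is -1.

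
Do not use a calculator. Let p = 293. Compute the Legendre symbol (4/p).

Euler's criterion: (4/293) ≡ 4^146 (mod 293).
4^2 ≡ 16 (mod 293)
4^4 ≡ 256 (mod 293)
4^8 ≡ 197 (mod 293)
4^16 ≡ 133 (mod 293)
4^32 ≡ 109 (mod 293)
4^64 ≡ 161 (mod 293)
4^128 ≡ 137 (mod 293)
4^146 = 4^(128+16+2) ≡ 1 (mod 293).
Result is 1, so (4/293) = 1.

1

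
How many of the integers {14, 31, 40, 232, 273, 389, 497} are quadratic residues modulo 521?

4

(14/521) = -1 → non-residue.
(31/521) = +1 → QR.
(40/521) = +1 → QR.
(232/521) = +1 → QR.
(273/521) = +1 → QR.
(389/521) = -1 → non-residue.
(497/521) = -1 → non-residue.
Total quadratic residues among the 7: 4.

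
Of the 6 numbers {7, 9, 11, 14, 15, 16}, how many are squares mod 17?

3

(7/17) = -1 → non-residue.
(9/17) = +1 → QR.
(11/17) = -1 → non-residue.
(14/17) = -1 → non-residue.
(15/17) = +1 → QR.
(16/17) = +1 → QR.
Total quadratic residues among the 6: 3.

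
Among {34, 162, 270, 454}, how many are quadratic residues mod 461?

(34/461) = -1 → non-residue.
(162/461) = -1 → non-residue.
(270/461) = +1 → QR.
(454/461) = -1 → non-residue.
Total quadratic residues among the 4: 1.

1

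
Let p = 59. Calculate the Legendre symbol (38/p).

Euler's criterion: (38/59) ≡ 38^29 (mod 59).
38^2 ≡ 28 (mod 59)
38^4 ≡ 17 (mod 59)
38^8 ≡ 53 (mod 59)
38^16 ≡ 36 (mod 59)
38^29 = 38^(16+8+4+1) ≡ 58 (mod 59).
Result is 58 ≡ −1, so (38/59) = −1.

-1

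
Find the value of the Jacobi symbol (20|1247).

-1

Pull out 2^2: since 1247 ≡ 7 (mod 8), (2/1247) = +1, so (2/1247)^2 = +1.
Reciprocity: 5 ≡ 1 and 1247 ≡ 3 (mod 4), so (5/1247) = +(1247/5).
Reduce top mod 5: now compute (2/5).
Pull out 2: since 5 ≡ 5 (mod 8), (2/5) = -1.
Reached (1/5) = 1. Collecting the sign flips along the way, the symbol is -1.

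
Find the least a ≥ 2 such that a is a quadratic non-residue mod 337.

(2/337) = +1, so 2 is a residue.
(3/337) = +1, so 3 is a residue.
(4/337) = +1, so 4 is a residue.
(5/337) = −1, so 5 is the smallest positive non-residue mod 337.

5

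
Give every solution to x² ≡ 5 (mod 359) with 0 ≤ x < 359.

148, 211

Since 359 ≡ 3 (mod 4), a square root of 5 is 5^((359+1)/4) = 5^90 mod 359.
Repeated squaring: 5^2≡25, 5^4≡266, 5^8≡33, 5^16≡12, 5^32≡144, 5^64≡273 (mod 359).
5^90 = 5^(64+16+8+2) ≡ 148 (mod 359).
Check: 148² = 21904 ≡ 5 (mod 359). The two roots are 148 and 211.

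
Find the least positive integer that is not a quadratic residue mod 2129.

3

(2/2129) = +1, so 2 is a residue.
(3/2129) = −1, so 3 is the smallest positive non-residue mod 2129.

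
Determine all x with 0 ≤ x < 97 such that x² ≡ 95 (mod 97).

97 ≡ 1 (mod 4), so we find a root by search.
Trying successive values, 17² = 289 ≡ 95 (mod 97). The other root is 97 − 17 = 80.

17, 80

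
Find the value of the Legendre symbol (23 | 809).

Reciprocity: 23 ≡ 3 and 809 ≡ 1 (mod 4), so (23/809) = +(809/23).
Reduce top mod 23: now compute (4/23).
Pull out 2^2: since 23 ≡ 7 (mod 8), (2/23) = +1, so (2/23)^2 = +1.
Reached (1/23) = 1. Collecting the sign flips along the way, the symbol is +1.

1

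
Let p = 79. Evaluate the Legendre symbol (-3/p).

1

First reduce: -3 ≡ 76 (mod 79).
Pull out 2^2: since 79 ≡ 7 (mod 8), (2/79) = +1, so (2/79)^2 = +1.
Reciprocity: 19 ≡ 3 and 79 ≡ 3 (mod 4), so (19/79) = −(79/19).
Reduce top mod 19: now compute (3/19).
Reciprocity: 3 ≡ 3 and 19 ≡ 3 (mod 4), so (3/19) = −(19/3).
Reduce top mod 3: now compute (1/3).
Reached (1/3) = 1. Collecting the sign flips along the way, the symbol is +1.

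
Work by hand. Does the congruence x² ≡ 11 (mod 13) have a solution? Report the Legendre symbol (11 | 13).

Reciprocity: 11 ≡ 3 and 13 ≡ 1 (mod 4), so (11/13) = +(13/11).
Reduce top mod 11: now compute (2/11).
Pull out 2: since 11 ≡ 3 (mod 8), (2/11) = -1.
Reached (1/11) = 1. Collecting the sign flips along the way, the symbol is -1.

-1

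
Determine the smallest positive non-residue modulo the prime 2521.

11

(2/2521) = +1, so 2 is a residue.
(3/2521) = +1, so 3 is a residue.
(4/2521) = +1, so 4 is a residue.
(5/2521) = +1, so 5 is a residue.
(6/2521) = +1, so 6 is a residue.
(7/2521) = +1, so 7 is a residue.
(8/2521) = +1, so 8 is a residue.
(9/2521) = +1, so 9 is a residue.
(10/2521) = +1, so 10 is a residue.
(11/2521) = −1, so 11 is the smallest positive non-residue mod 2521.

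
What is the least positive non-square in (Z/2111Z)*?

(2/2111) = +1, so 2 is a residue.
(3/2111) = +1, so 3 is a residue.
(4/2111) = +1, so 4 is a residue.
(5/2111) = +1, so 5 is a residue.
(6/2111) = +1, so 6 is a residue.
(7/2111) = −1, so 7 is the smallest positive non-residue mod 2111.

7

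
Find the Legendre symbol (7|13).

Euler's criterion: (7/13) ≡ 7^6 (mod 13).
7^2 ≡ 10 (mod 13)
7^4 ≡ 9 (mod 13)
7^6 = 7^(4+2) ≡ 12 (mod 13).
Result is 12 ≡ −1, so (7/13) = −1.

-1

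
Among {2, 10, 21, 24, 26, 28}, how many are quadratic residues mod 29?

2

(2/29) = -1 → non-residue.
(10/29) = -1 → non-residue.
(21/29) = -1 → non-residue.
(24/29) = +1 → QR.
(26/29) = -1 → non-residue.
(28/29) = +1 → QR.
Total quadratic residues among the 6: 2.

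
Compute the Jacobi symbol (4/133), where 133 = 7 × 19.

1

Pull out 2^2: since 133 ≡ 5 (mod 8), (2/133) = -1, so (2/133)^2 = +1.
Reached (1/133) = 1. Collecting the sign flips along the way, the symbol is +1.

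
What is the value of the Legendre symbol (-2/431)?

-1

First reduce: -2 ≡ 429 (mod 431).
Reciprocity: 429 ≡ 1 and 431 ≡ 3 (mod 4), so (429/431) = +(431/429).
Reduce top mod 429: now compute (2/429).
Pull out 2: since 429 ≡ 5 (mod 8), (2/429) = -1.
Reached (1/429) = 1. Collecting the sign flips along the way, the symbol is -1.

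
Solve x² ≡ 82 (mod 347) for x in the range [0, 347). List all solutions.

155, 192

Since 347 ≡ 3 (mod 4), a square root of 82 is 82^((347+1)/4) = 82^87 mod 347.
Repeated squaring: 82^2≡131, 82^4≡158, 82^8≡327, 82^16≡53, 82^32≡33, 82^64≡48 (mod 347).
82^87 = 82^(64+16+4+2+1) ≡ 192 (mod 347).
Check: 192² = 36864 ≡ 82 (mod 347). The two roots are 155 and 192.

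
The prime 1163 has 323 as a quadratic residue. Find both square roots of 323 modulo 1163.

92, 1071

Since 1163 ≡ 3 (mod 4), a square root of 323 is 323^((1163+1)/4) = 323^291 mod 1163.
Repeated squaring: 323^2≡822, 323^4≡1144, 323^8≡361, 323^16≡65, 323^32≡736, 323^64≡901, 323^128≡27, 323^256≡729 (mod 1163).
323^291 = 323^(256+32+2+1) ≡ 1071 (mod 1163).
Check: 1071² = 1147041 ≡ 323 (mod 1163). The two roots are 92 and 1071.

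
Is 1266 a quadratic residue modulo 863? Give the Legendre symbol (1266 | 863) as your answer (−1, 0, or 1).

Euler's criterion: (1266/863) ≡ 403^431 (mod 863).
403^2 ≡ 165 (mod 863)
403^4 ≡ 472 (mod 863)
403^8 ≡ 130 (mod 863)
403^16 ≡ 503 (mod 863)
403^32 ≡ 150 (mod 863)
403^64 ≡ 62 (mod 863)
403^128 ≡ 392 (mod 863)
403^256 ≡ 50 (mod 863)
403^431 = 403^(256+128+32+8+4+2+1) ≡ 862 (mod 863).
Result is 862 ≡ −1, so (1266/863) = −1.

-1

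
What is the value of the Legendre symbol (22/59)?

Euler's criterion: (22/59) ≡ 22^29 (mod 59).
22^2 ≡ 12 (mod 59)
22^4 ≡ 26 (mod 59)
22^8 ≡ 27 (mod 59)
22^16 ≡ 21 (mod 59)
22^29 = 22^(16+8+4+1) ≡ 1 (mod 59).
Result is 1, so (22/59) = 1.

1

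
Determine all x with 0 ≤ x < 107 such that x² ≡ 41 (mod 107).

Since 107 ≡ 3 (mod 4), a square root of 41 is 41^((107+1)/4) = 41^27 mod 107.
Repeated squaring: 41^2≡76, 41^4≡105, 41^8≡4, 41^16≡16 (mod 107).
41^27 = 41^(16+8+2+1) ≡ 83 (mod 107).
Check: 83² = 6889 ≡ 41 (mod 107). The two roots are 24 and 83.

24, 83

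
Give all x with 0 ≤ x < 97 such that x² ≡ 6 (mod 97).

97 ≡ 1 (mod 4), so we find a root by search.
Trying successive values, 43² = 1849 ≡ 6 (mod 97). The other root is 97 − 43 = 54.

43, 54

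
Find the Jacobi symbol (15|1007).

Reciprocity: 15 ≡ 3 and 1007 ≡ 3 (mod 4), so (15/1007) = −(1007/15).
Reduce top mod 15: now compute (2/15).
Pull out 2: since 15 ≡ 7 (mod 8), (2/15) = +1.
Reached (1/15) = 1. Collecting the sign flips along the way, the symbol is -1.

-1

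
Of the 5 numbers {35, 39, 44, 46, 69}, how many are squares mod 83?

(35/83) = -1 → non-residue.
(39/83) = -1 → non-residue.
(44/83) = +1 → QR.
(46/83) = -1 → non-residue.
(69/83) = +1 → QR.
Total quadratic residues among the 5: 2.

2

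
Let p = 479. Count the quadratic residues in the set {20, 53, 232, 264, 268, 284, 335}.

(20/479) = +1 → QR.
(53/479) = -1 → non-residue.
(232/479) = -1 → non-residue.
(264/479) = +1 → QR.
(268/479) = -1 → non-residue.
(284/479) = +1 → QR.
(335/479) = -1 → non-residue.
Total quadratic residues among the 7: 3.

3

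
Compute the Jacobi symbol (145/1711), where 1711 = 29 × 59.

0

Reciprocity: 145 ≡ 1 and 1711 ≡ 3 (mod 4), so (145/1711) = +(1711/145).
Reduce top mod 145: now compute (116/145).
Pull out 2^2: since 145 ≡ 1 (mod 8), (2/145) = +1, so (2/145)^2 = +1.
Reciprocity: 29 ≡ 1 and 145 ≡ 1 (mod 4), so (29/145) = +(145/29).
Reduce top mod 29: now compute (0/29).
Top reduces to 0: gcd > 1, so the symbol is 0.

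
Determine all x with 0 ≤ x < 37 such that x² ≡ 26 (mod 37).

37 ≡ 1 (mod 4), so we find a root by search.
Trying successive values, 10² = 100 ≡ 26 (mod 37). The other root is 37 − 10 = 27.

10, 27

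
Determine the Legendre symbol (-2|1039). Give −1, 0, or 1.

First reduce: -2 ≡ 1037 (mod 1039).
Reciprocity: 1037 ≡ 1 and 1039 ≡ 3 (mod 4), so (1037/1039) = +(1039/1037).
Reduce top mod 1037: now compute (2/1037).
Pull out 2: since 1037 ≡ 5 (mod 8), (2/1037) = -1.
Reached (1/1037) = 1. Collecting the sign flips along the way, the symbol is -1.

-1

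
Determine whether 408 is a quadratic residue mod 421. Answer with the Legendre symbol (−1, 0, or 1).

Euler's criterion: (408/421) ≡ 408^210 (mod 421).
408^2 ≡ 169 (mod 421)
408^4 ≡ 354 (mod 421)
408^8 ≡ 279 (mod 421)
408^16 ≡ 377 (mod 421)
408^32 ≡ 252 (mod 421)
408^64 ≡ 354 (mod 421)
408^128 ≡ 279 (mod 421)
408^210 = 408^(128+64+16+2) ≡ 420 (mod 421).
Result is 420 ≡ −1, so (408/421) = −1.

-1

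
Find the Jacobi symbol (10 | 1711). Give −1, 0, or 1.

1

Pull out 2: since 1711 ≡ 7 (mod 8), (2/1711) = +1.
Reciprocity: 5 ≡ 1 and 1711 ≡ 3 (mod 4), so (5/1711) = +(1711/5).
Reduce top mod 5: now compute (1/5).
Reached (1/5) = 1. Collecting the sign flips along the way, the symbol is +1.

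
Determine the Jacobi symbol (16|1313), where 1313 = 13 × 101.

1

Pull out 2^4: since 1313 ≡ 1 (mod 8), (2/1313) = +1, so (2/1313)^4 = +1.
Reached (1/1313) = 1. Collecting the sign flips along the way, the symbol is +1.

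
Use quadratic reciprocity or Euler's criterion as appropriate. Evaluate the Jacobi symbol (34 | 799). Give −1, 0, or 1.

Pull out 2: since 799 ≡ 7 (mod 8), (2/799) = +1.
Reciprocity: 17 ≡ 1 and 799 ≡ 3 (mod 4), so (17/799) = +(799/17).
Reduce top mod 17: now compute (0/17).
Top reduces to 0: gcd > 1, so the symbol is 0.

0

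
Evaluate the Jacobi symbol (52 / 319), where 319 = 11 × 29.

-1

Pull out 2^2: since 319 ≡ 7 (mod 8), (2/319) = +1, so (2/319)^2 = +1.
Reciprocity: 13 ≡ 1 and 319 ≡ 3 (mod 4), so (13/319) = +(319/13).
Reduce top mod 13: now compute (7/13).
Reciprocity: 7 ≡ 3 and 13 ≡ 1 (mod 4), so (7/13) = +(13/7).
Reduce top mod 7: now compute (6/7).
Pull out 2: since 7 ≡ 7 (mod 8), (2/7) = +1.
Reciprocity: 3 ≡ 3 and 7 ≡ 3 (mod 4), so (3/7) = −(7/3).
Reduce top mod 3: now compute (1/3).
Reached (1/3) = 1. Collecting the sign flips along the way, the symbol is -1.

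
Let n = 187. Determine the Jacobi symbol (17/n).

Reciprocity: 17 ≡ 1 and 187 ≡ 3 (mod 4), so (17/187) = +(187/17).
Reduce top mod 17: now compute (0/17).
Top reduces to 0: gcd > 1, so the symbol is 0.

0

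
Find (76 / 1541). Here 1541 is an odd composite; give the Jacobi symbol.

Pull out 2^2: since 1541 ≡ 5 (mod 8), (2/1541) = -1, so (2/1541)^2 = +1.
Reciprocity: 19 ≡ 3 and 1541 ≡ 1 (mod 4), so (19/1541) = +(1541/19).
Reduce top mod 19: now compute (2/19).
Pull out 2: since 19 ≡ 3 (mod 8), (2/19) = -1.
Reached (1/19) = 1. Collecting the sign flips along the way, the symbol is -1.

-1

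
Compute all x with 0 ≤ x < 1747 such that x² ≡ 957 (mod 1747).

Since 1747 ≡ 3 (mod 4), a square root of 957 is 957^((1747+1)/4) = 957^437 mod 1747.
Repeated squaring: 957^2≡421, 957^4≡794, 957^8≡1516, 957^16≡951, 957^32≡1202, 957^64≡35, 957^128≡1225, 957^256≡1699 (mod 1747).
957^437 = 957^(256+128+32+16+4+1) ≡ 1695 (mod 1747).
Check: 1695² = 2873025 ≡ 957 (mod 1747). The two roots are 52 and 1695.

52, 1695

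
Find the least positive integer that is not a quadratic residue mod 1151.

(2/1151) = +1, so 2 is a residue.
(3/1151) = +1, so 3 is a residue.
(4/1151) = +1, so 4 is a residue.
(5/1151) = +1, so 5 is a residue.
(6/1151) = +1, so 6 is a residue.
(7/1151) = +1, so 7 is a residue.
(8/1151) = +1, so 8 is a residue.
(9/1151) = +1, so 9 is a residue.
(10/1151) = +1, so 10 is a residue.
(11/1151) = +1, so 11 is a residue.
(12/1151) = +1, so 12 is a residue.
(13/1151) = −1, so 13 is the smallest positive non-residue mod 1151.

13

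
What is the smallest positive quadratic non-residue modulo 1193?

(2/1193) = +1, so 2 is a residue.
(3/1193) = −1, so 3 is the smallest positive non-residue mod 1193.

3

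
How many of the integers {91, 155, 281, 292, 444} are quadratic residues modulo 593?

3

(91/593) = +1 → QR.
(155/593) = -1 → non-residue.
(281/593) = +1 → QR.
(292/593) = +1 → QR.
(444/593) = -1 → non-residue.
Total quadratic residues among the 5: 3.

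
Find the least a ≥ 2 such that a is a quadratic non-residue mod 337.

5

(2/337) = +1, so 2 is a residue.
(3/337) = +1, so 3 is a residue.
(4/337) = +1, so 4 is a residue.
(5/337) = −1, so 5 is the smallest positive non-residue mod 337.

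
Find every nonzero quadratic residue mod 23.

Square k = 1,…,11 (k and 23−k give the same square):
1²=1, 2²=4, 3²=9, 4²=16, 5²≡2, 6²≡13, 7²≡3, 8²≡18, 9²≡12, 10²≡8, 11²≡6 (mod 23).
So the quadratic residues mod 23 are {1, 2, 3, 4, 6, 8, 9, 12, 13, 16, 18}.

1 2 3 4 6 8 9 12 13 16 18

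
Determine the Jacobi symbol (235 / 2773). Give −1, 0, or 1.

Reciprocity: 235 ≡ 3 and 2773 ≡ 1 (mod 4), so (235/2773) = +(2773/235).
Reduce top mod 235: now compute (188/235).
Pull out 2^2: since 235 ≡ 3 (mod 8), (2/235) = -1, so (2/235)^2 = +1.
Reciprocity: 47 ≡ 3 and 235 ≡ 3 (mod 4), so (47/235) = −(235/47).
Reduce top mod 47: now compute (0/47).
Top reduces to 0: gcd > 1, so the symbol is 0.

0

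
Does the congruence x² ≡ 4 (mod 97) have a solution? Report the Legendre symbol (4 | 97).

Pull out 2^2: since 97 ≡ 1 (mod 8), (2/97) = +1, so (2/97)^2 = +1.
Reached (1/97) = 1. Collecting the sign flips along the way, the symbol is +1.

1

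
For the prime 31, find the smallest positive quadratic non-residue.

3

(2/31) = +1, so 2 is a residue.
(3/31) = −1, so 3 is the smallest positive non-residue mod 31.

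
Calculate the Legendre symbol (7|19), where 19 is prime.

1

Reciprocity: 7 ≡ 3 and 19 ≡ 3 (mod 4), so (7/19) = −(19/7).
Reduce top mod 7: now compute (5/7).
Reciprocity: 5 ≡ 1 and 7 ≡ 3 (mod 4), so (5/7) = +(7/5).
Reduce top mod 5: now compute (2/5).
Pull out 2: since 5 ≡ 5 (mod 8), (2/5) = -1.
Reached (1/5) = 1. Collecting the sign flips along the way, the symbol is +1.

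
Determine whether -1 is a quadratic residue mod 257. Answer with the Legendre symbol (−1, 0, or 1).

First reduce: -1 ≡ 256 (mod 257).
Pull out 2^8: since 257 ≡ 1 (mod 8), (2/257) = +1, so (2/257)^8 = +1.
Reached (1/257) = 1. Collecting the sign flips along the way, the symbol is +1.

1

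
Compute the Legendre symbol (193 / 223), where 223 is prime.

Euler's criterion: (193/223) ≡ 193^111 (mod 223).
193^2 ≡ 8 (mod 223)
193^4 ≡ 64 (mod 223)
193^8 ≡ 82 (mod 223)
193^16 ≡ 34 (mod 223)
193^32 ≡ 41 (mod 223)
193^64 ≡ 120 (mod 223)
193^111 = 193^(64+32+8+4+2+1) ≡ 222 (mod 223).
Result is 222 ≡ −1, so (193/223) = −1.

-1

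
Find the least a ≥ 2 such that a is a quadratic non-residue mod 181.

2

(2/181) = −1, so 2 is the smallest positive non-residue mod 181.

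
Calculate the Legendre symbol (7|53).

Reciprocity: 7 ≡ 3 and 53 ≡ 1 (mod 4), so (7/53) = +(53/7).
Reduce top mod 7: now compute (4/7).
Pull out 2^2: since 7 ≡ 7 (mod 8), (2/7) = +1, so (2/7)^2 = +1.
Reached (1/7) = 1. Collecting the sign flips along the way, the symbol is +1.

1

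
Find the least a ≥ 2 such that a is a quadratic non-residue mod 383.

5

(2/383) = +1, so 2 is a residue.
(3/383) = +1, so 3 is a residue.
(4/383) = +1, so 4 is a residue.
(5/383) = −1, so 5 is the smallest positive non-residue mod 383.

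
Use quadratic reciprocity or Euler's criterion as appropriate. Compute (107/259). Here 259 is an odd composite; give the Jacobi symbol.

Reciprocity: 107 ≡ 3 and 259 ≡ 3 (mod 4), so (107/259) = −(259/107).
Reduce top mod 107: now compute (45/107).
Reciprocity: 45 ≡ 1 and 107 ≡ 3 (mod 4), so (45/107) = +(107/45).
Reduce top mod 45: now compute (17/45).
Reciprocity: 17 ≡ 1 and 45 ≡ 1 (mod 4), so (17/45) = +(45/17).
Reduce top mod 17: now compute (11/17).
Reciprocity: 11 ≡ 3 and 17 ≡ 1 (mod 4), so (11/17) = +(17/11).
Reduce top mod 11: now compute (6/11).
Pull out 2: since 11 ≡ 3 (mod 8), (2/11) = -1.
Reciprocity: 3 ≡ 3 and 11 ≡ 3 (mod 4), so (3/11) = −(11/3).
Reduce top mod 3: now compute (2/3).
Pull out 2: since 3 ≡ 3 (mod 8), (2/3) = -1.
Reached (1/3) = 1. Collecting the sign flips along the way, the symbol is +1.

1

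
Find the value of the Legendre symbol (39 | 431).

-1

Reciprocity: 39 ≡ 3 and 431 ≡ 3 (mod 4), so (39/431) = −(431/39).
Reduce top mod 39: now compute (2/39).
Pull out 2: since 39 ≡ 7 (mod 8), (2/39) = +1.
Reached (1/39) = 1. Collecting the sign flips along the way, the symbol is -1.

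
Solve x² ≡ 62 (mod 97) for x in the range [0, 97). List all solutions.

16, 81

97 ≡ 1 (mod 4), so we find a root by search.
Trying successive values, 16² = 256 ≡ 62 (mod 97). The other root is 97 − 16 = 81.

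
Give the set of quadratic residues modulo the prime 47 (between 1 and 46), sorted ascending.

Square k = 1,…,23 (k and 47−k give the same square):
1²=1, 2²=4, 3²=9, 4²=16, 5²=25, 6²=36, 7²≡2, 8²≡17, 9²≡34, 10²≡6, 11²≡27, 12²≡3, 13²≡28, 14²≡8, 15²≡37, 16²≡21, 17²≡7, 18²≡42, 19²≡32, 20²≡24, 21²≡18, 22²≡14, 23²≡12 (mod 47).
So the quadratic residues mod 47 are {1, 2, 3, 4, 6, 7, 8, 9, 12, 14, 16, 17, 18, 21, 24, 25, 27, 28, 32, 34, 36, 37, 42}.

1 2 3 4 6 7 8 9 12 14 16 17 18 21 24 25 27 28 32 34 36 37 42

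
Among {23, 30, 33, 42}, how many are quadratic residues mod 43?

(23/43) = +1 → QR.
(30/43) = -1 → non-residue.
(33/43) = -1 → non-residue.
(42/43) = -1 → non-residue.
Total quadratic residues among the 4: 1.

1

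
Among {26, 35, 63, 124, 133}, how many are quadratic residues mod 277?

2

(26/277) = -1 → non-residue.
(35/277) = -1 → non-residue.
(63/277) = +1 → QR.
(124/277) = -1 → non-residue.
(133/277) = +1 → QR.
Total quadratic residues among the 5: 2.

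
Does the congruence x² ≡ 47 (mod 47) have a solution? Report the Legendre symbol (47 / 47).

0

First reduce: 47 ≡ 0 (mod 47).
Top reduces to 0: gcd > 1, so the symbol is 0.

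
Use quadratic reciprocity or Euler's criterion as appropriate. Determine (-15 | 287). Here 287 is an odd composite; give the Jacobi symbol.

First reduce: -15 ≡ 272 (mod 287).
Pull out 2^4: since 287 ≡ 7 (mod 8), (2/287) = +1, so (2/287)^4 = +1.
Reciprocity: 17 ≡ 1 and 287 ≡ 3 (mod 4), so (17/287) = +(287/17).
Reduce top mod 17: now compute (15/17).
Reciprocity: 15 ≡ 3 and 17 ≡ 1 (mod 4), so (15/17) = +(17/15).
Reduce top mod 15: now compute (2/15).
Pull out 2: since 15 ≡ 7 (mod 8), (2/15) = +1.
Reached (1/15) = 1. Collecting the sign flips along the way, the symbol is +1.

1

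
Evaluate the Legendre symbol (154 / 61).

First reduce: 154 ≡ 32 (mod 61).
Pull out 2^5: since 61 ≡ 5 (mod 8), (2/61) = -1, so (2/61)^5 = -1.
Reached (1/61) = 1. Collecting the sign flips along the way, the symbol is -1.

-1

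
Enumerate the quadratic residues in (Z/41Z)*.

1, 2, 4, 5, 8, 9, 10, 16, 18, 20, 21, 23, 25, 31, 32, 33, 36, 37, 39, 40

Square k = 1,…,20 (k and 41−k give the same square):
1²=1, 2²=4, 3²=9, 4²=16, 5²=25, 6²=36, 7²≡8, 8²≡23, 9²≡40, 10²≡18, 11²≡39, 12²≡21, 13²≡5, 14²≡32, 15²≡20, 16²≡10, 17²≡2, 18²≡37, 19²≡33, 20²≡31 (mod 41).
So the quadratic residues mod 41 are {1, 2, 4, 5, 8, 9, 10, 16, 18, 20, 21, 23, 25, 31, 32, 33, 36, 37, 39, 40}.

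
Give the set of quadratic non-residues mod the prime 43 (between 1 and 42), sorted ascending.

Square k = 1,…,21 (k and 43−k give the same square):
1²=1, 2²=4, 3²=9, 4²=16, 5²=25, 6²=36, 7²≡6, 8²≡21, 9²≡38, 10²≡14, 11²≡35, 12²≡15, 13²≡40, 14²≡24, 15²≡10, 16²≡41, 17²≡31, 18²≡23, 19²≡17, 20²≡13, 21²≡11 (mod 43).
The residues are {1, 4, 6, 9, 10, 11, 13, 14, 15, 16, 17, 21, 23, 24, 25, 31, 35, 36, 38, 40, 41}; the non-residues are the remaining 21 nonzero classes.

2 3 5 7 8 12 18 19 20 22 26 27 28 29 30 32 33 34 37 39 42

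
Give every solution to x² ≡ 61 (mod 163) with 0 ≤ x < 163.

77, 86

Since 163 ≡ 3 (mod 4), a square root of 61 is 61^((163+1)/4) = 61^41 mod 163.
Repeated squaring: 61^2≡135, 61^4≡132, 61^8≡146, 61^16≡126, 61^32≡65 (mod 163).
61^41 = 61^(32+8+1) ≡ 77 (mod 163).
Check: 77² = 5929 ≡ 61 (mod 163). The two roots are 77 and 86.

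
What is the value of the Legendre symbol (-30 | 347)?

-1

Euler's criterion: (-30/347) ≡ 317^173 (mod 347).
317^2 ≡ 206 (mod 347)
317^4 ≡ 102 (mod 347)
317^8 ≡ 341 (mod 347)
317^16 ≡ 36 (mod 347)
317^32 ≡ 255 (mod 347)
317^64 ≡ 136 (mod 347)
317^128 ≡ 105 (mod 347)
317^173 = 317^(128+32+8+4+1) ≡ 346 (mod 347).
Result is 346 ≡ −1, so (-30/347) = −1.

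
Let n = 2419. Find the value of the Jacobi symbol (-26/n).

First reduce: -26 ≡ 2393 (mod 2419).
Reciprocity: 2393 ≡ 1 and 2419 ≡ 3 (mod 4), so (2393/2419) = +(2419/2393).
Reduce top mod 2393: now compute (26/2393).
Pull out 2: since 2393 ≡ 1 (mod 8), (2/2393) = +1.
Reciprocity: 13 ≡ 1 and 2393 ≡ 1 (mod 4), so (13/2393) = +(2393/13).
Reduce top mod 13: now compute (1/13).
Reached (1/13) = 1. Collecting the sign flips along the way, the symbol is +1.

1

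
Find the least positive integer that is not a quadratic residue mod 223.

(2/223) = +1, so 2 is a residue.
(3/223) = −1, so 3 is the smallest positive non-residue mod 223.

3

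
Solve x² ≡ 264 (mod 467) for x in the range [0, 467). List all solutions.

98, 369

Since 467 ≡ 3 (mod 4), a square root of 264 is 264^((467+1)/4) = 264^117 mod 467.
Repeated squaring: 264^2≡113, 264^4≡160, 264^8≡382, 264^16≡220, 264^32≡299, 264^64≡204 (mod 467).
264^117 = 264^(64+32+16+4+1) ≡ 369 (mod 467).
Check: 369² = 136161 ≡ 264 (mod 467). The two roots are 98 and 369.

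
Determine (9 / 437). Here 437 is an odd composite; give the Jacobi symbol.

1

Reciprocity: 9 ≡ 1 and 437 ≡ 1 (mod 4), so (9/437) = +(437/9).
Reduce top mod 9: now compute (5/9).
Reciprocity: 5 ≡ 1 and 9 ≡ 1 (mod 4), so (5/9) = +(9/5).
Reduce top mod 5: now compute (4/5).
Pull out 2^2: since 5 ≡ 5 (mod 8), (2/5) = -1, so (2/5)^2 = +1.
Reached (1/5) = 1. Collecting the sign flips along the way, the symbol is +1.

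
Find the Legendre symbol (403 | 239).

-1

Euler's criterion: (403/239) ≡ 164^119 (mod 239).
164^2 ≡ 128 (mod 239)
164^4 ≡ 132 (mod 239)
164^8 ≡ 216 (mod 239)
164^16 ≡ 51 (mod 239)
164^32 ≡ 211 (mod 239)
164^64 ≡ 67 (mod 239)
164^119 = 164^(64+32+16+4+2+1) ≡ 238 (mod 239).
Result is 238 ≡ −1, so (403/239) = −1.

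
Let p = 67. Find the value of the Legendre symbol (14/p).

1

Euler's criterion: (14/67) ≡ 14^33 (mod 67).
14^2 ≡ 62 (mod 67)
14^4 ≡ 25 (mod 67)
14^8 ≡ 22 (mod 67)
14^16 ≡ 15 (mod 67)
14^32 ≡ 24 (mod 67)
14^33 = 14^(32+1) ≡ 1 (mod 67).
Result is 1, so (14/67) = 1.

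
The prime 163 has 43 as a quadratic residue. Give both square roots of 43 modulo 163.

80, 83

Since 163 ≡ 3 (mod 4), a square root of 43 is 43^((163+1)/4) = 43^41 mod 163.
Repeated squaring: 43^2≡56, 43^4≡39, 43^8≡54, 43^16≡145, 43^32≡161 (mod 163).
43^41 = 43^(32+8+1) ≡ 83 (mod 163).
Check: 83² = 6889 ≡ 43 (mod 163). The two roots are 80 and 83.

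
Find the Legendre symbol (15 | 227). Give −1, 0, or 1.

Reciprocity: 15 ≡ 3 and 227 ≡ 3 (mod 4), so (15/227) = −(227/15).
Reduce top mod 15: now compute (2/15).
Pull out 2: since 15 ≡ 7 (mod 8), (2/15) = +1.
Reached (1/15) = 1. Collecting the sign flips along the way, the symbol is -1.

-1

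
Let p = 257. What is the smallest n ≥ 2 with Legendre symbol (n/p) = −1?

3

(2/257) = +1, so 2 is a residue.
(3/257) = −1, so 3 is the smallest positive non-residue mod 257.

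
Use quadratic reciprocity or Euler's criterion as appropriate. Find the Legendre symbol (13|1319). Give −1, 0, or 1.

Reciprocity: 13 ≡ 1 and 1319 ≡ 3 (mod 4), so (13/1319) = +(1319/13).
Reduce top mod 13: now compute (6/13).
Pull out 2: since 13 ≡ 5 (mod 8), (2/13) = -1.
Reciprocity: 3 ≡ 3 and 13 ≡ 1 (mod 4), so (3/13) = +(13/3).
Reduce top mod 3: now compute (1/3).
Reached (1/3) = 1. Collecting the sign flips along the way, the symbol is -1.

-1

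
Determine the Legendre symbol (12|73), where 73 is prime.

1

Pull out 2^2: since 73 ≡ 1 (mod 8), (2/73) = +1, so (2/73)^2 = +1.
Reciprocity: 3 ≡ 3 and 73 ≡ 1 (mod 4), so (3/73) = +(73/3).
Reduce top mod 3: now compute (1/3).
Reached (1/3) = 1. Collecting the sign flips along the way, the symbol is +1.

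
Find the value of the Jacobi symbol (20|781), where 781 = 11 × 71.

Pull out 2^2: since 781 ≡ 5 (mod 8), (2/781) = -1, so (2/781)^2 = +1.
Reciprocity: 5 ≡ 1 and 781 ≡ 1 (mod 4), so (5/781) = +(781/5).
Reduce top mod 5: now compute (1/5).
Reached (1/5) = 1. Collecting the sign flips along the way, the symbol is +1.

1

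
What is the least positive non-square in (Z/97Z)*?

(2/97) = +1, so 2 is a residue.
(3/97) = +1, so 3 is a residue.
(4/97) = +1, so 4 is a residue.
(5/97) = −1, so 5 is the smallest positive non-residue mod 97.

5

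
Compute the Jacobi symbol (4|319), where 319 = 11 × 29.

Pull out 2^2: since 319 ≡ 7 (mod 8), (2/319) = +1, so (2/319)^2 = +1.
Reached (1/319) = 1. Collecting the sign flips along the way, the symbol is +1.

1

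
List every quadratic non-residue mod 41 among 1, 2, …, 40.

Square k = 1,…,20 (k and 41−k give the same square):
1²=1, 2²=4, 3²=9, 4²=16, 5²=25, 6²=36, 7²≡8, 8²≡23, 9²≡40, 10²≡18, 11²≡39, 12²≡21, 13²≡5, 14²≡32, 15²≡20, 16²≡10, 17²≡2, 18²≡37, 19²≡33, 20²≡31 (mod 41).
The residues are {1, 2, 4, 5, 8, 9, 10, 16, 18, 20, 21, 23, 25, 31, 32, 33, 36, 37, 39, 40}; the non-residues are the remaining 20 nonzero classes.

3,6,7,11,12,13,14,15,17,19,22,24,26,27,28,29,30,34,35,38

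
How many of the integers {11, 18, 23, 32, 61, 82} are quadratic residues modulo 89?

3

(11/89) = +1 → QR.
(18/89) = +1 → QR.
(23/89) = -1 → non-residue.
(32/89) = +1 → QR.
(61/89) = -1 → non-residue.
(82/89) = -1 → non-residue.
Total quadratic residues among the 6: 3.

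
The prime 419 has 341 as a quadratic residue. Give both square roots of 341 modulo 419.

104, 315

Since 419 ≡ 3 (mod 4), a square root of 341 is 341^((419+1)/4) = 341^105 mod 419.
Repeated squaring: 341^2≡218, 341^4≡177, 341^8≡323, 341^16≡417, 341^32≡4, 341^64≡16 (mod 419).
341^105 = 341^(64+32+8+1) ≡ 315 (mod 419).
Check: 315² = 99225 ≡ 341 (mod 419). The two roots are 104 and 315.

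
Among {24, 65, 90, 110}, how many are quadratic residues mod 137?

1

(24/137) = -1 → non-residue.
(65/137) = +1 → QR.
(90/137) = -1 → non-residue.
(110/137) = -1 → non-residue.
Total quadratic residues among the 4: 1.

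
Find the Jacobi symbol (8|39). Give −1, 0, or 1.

Pull out 2^3: since 39 ≡ 7 (mod 8), (2/39) = +1, so (2/39)^3 = +1.
Reached (1/39) = 1. Collecting the sign flips along the way, the symbol is +1.

1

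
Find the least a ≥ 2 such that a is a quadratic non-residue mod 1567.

3

(2/1567) = +1, so 2 is a residue.
(3/1567) = −1, so 3 is the smallest positive non-residue mod 1567.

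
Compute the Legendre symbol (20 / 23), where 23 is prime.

Pull out 2^2: since 23 ≡ 7 (mod 8), (2/23) = +1, so (2/23)^2 = +1.
Reciprocity: 5 ≡ 1 and 23 ≡ 3 (mod 4), so (5/23) = +(23/5).
Reduce top mod 5: now compute (3/5).
Reciprocity: 3 ≡ 3 and 5 ≡ 1 (mod 4), so (3/5) = +(5/3).
Reduce top mod 3: now compute (2/3).
Pull out 2: since 3 ≡ 3 (mod 8), (2/3) = -1.
Reached (1/3) = 1. Collecting the sign flips along the way, the symbol is -1.

-1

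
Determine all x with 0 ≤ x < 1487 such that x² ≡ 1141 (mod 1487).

696, 791

Since 1487 ≡ 3 (mod 4), a square root of 1141 is 1141^((1487+1)/4) = 1141^372 mod 1487.
Repeated squaring: 1141^2≡756, 1141^4≡528, 1141^8≡715, 1141^16≡1184, 1141^32≡1102, 1141^64≡1012, 1141^128≡1088, 1141^256≡92 (mod 1487).
1141^372 = 1141^(256+64+32+16+4) ≡ 791 (mod 1487).
Check: 791² = 625681 ≡ 1141 (mod 1487). The two roots are 696 and 791.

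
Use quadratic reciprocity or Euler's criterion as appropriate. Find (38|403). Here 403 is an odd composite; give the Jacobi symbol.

1

Pull out 2: since 403 ≡ 3 (mod 8), (2/403) = -1.
Reciprocity: 19 ≡ 3 and 403 ≡ 3 (mod 4), so (19/403) = −(403/19).
Reduce top mod 19: now compute (4/19).
Pull out 2^2: since 19 ≡ 3 (mod 8), (2/19) = -1, so (2/19)^2 = +1.
Reached (1/19) = 1. Collecting the sign flips along the way, the symbol is +1.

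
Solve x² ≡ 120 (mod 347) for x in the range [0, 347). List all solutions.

154, 193

Since 347 ≡ 3 (mod 4), a square root of 120 is 120^((347+1)/4) = 120^87 mod 347.
Repeated squaring: 120^2≡173, 120^4≡87, 120^8≡282, 120^16≡61, 120^32≡251, 120^64≡194 (mod 347).
120^87 = 120^(64+16+4+2+1) ≡ 154 (mod 347).
Check: 154² = 23716 ≡ 120 (mod 347). The two roots are 154 and 193.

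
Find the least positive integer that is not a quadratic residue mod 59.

2

(2/59) = −1, so 2 is the smallest positive non-residue mod 59.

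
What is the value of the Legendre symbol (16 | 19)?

1

Pull out 2^4: since 19 ≡ 3 (mod 8), (2/19) = -1, so (2/19)^4 = +1.
Reached (1/19) = 1. Collecting the sign flips along the way, the symbol is +1.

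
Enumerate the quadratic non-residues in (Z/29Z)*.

2, 3, 8, 10, 11, 12, 14, 15, 17, 18, 19, 21, 26, 27

Square k = 1,…,14 (k and 29−k give the same square):
1²=1, 2²=4, 3²=9, 4²=16, 5²=25, 6²≡7, 7²≡20, 8²≡6, 9²≡23, 10²≡13, 11²≡5, 12²≡28, 13²≡24, 14²≡22 (mod 29).
The residues are {1, 4, 5, 6, 7, 9, 13, 16, 20, 22, 23, 24, 25, 28}; the non-residues are the remaining 14 nonzero classes.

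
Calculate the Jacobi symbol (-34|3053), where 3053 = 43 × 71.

First reduce: -34 ≡ 3019 (mod 3053).
Reciprocity: 3019 ≡ 3 and 3053 ≡ 1 (mod 4), so (3019/3053) = +(3053/3019).
Reduce top mod 3019: now compute (34/3019).
Pull out 2: since 3019 ≡ 3 (mod 8), (2/3019) = -1.
Reciprocity: 17 ≡ 1 and 3019 ≡ 3 (mod 4), so (17/3019) = +(3019/17).
Reduce top mod 17: now compute (10/17).
Pull out 2: since 17 ≡ 1 (mod 8), (2/17) = +1.
Reciprocity: 5 ≡ 1 and 17 ≡ 1 (mod 4), so (5/17) = +(17/5).
Reduce top mod 5: now compute (2/5).
Pull out 2: since 5 ≡ 5 (mod 8), (2/5) = -1.
Reached (1/5) = 1. Collecting the sign flips along the way, the symbol is +1.

1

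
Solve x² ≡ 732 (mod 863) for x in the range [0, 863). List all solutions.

269, 594

Since 863 ≡ 3 (mod 4), a square root of 732 is 732^((863+1)/4) = 732^216 mod 863.
Repeated squaring: 732^2≡764, 732^4≡308, 732^8≡797, 732^16≡41, 732^32≡818, 732^64≡299, 732^128≡512 (mod 863).
732^216 = 732^(128+64+16+8) ≡ 269 (mod 863).
Check: 269² = 72361 ≡ 732 (mod 863). The two roots are 269 and 594.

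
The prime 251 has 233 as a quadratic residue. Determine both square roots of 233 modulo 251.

Since 251 ≡ 3 (mod 4), a square root of 233 is 233^((251+1)/4) = 233^63 mod 251.
Repeated squaring: 233^2≡73, 233^4≡58, 233^8≡101, 233^16≡161, 233^32≡68 (mod 251).
233^63 = 233^(32+16+8+4+2+1) ≡ 22 (mod 251).
Check: 22² = 484 ≡ 233 (mod 251). The two roots are 22 and 229.

22, 229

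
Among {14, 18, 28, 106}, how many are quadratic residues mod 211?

1

(14/211) = +1 → QR.
(18/211) = -1 → non-residue.
(28/211) = -1 → non-residue.
(106/211) = -1 → non-residue.
Total quadratic residues among the 4: 1.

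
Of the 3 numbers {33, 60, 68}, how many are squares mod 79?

0

(33/79) = -1 → non-residue.
(60/79) = -1 → non-residue.
(68/79) = -1 → non-residue.
Total quadratic residues among the 3: 0.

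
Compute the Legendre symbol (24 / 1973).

Pull out 2^3: since 1973 ≡ 5 (mod 8), (2/1973) = -1, so (2/1973)^3 = -1.
Reciprocity: 3 ≡ 3 and 1973 ≡ 1 (mod 4), so (3/1973) = +(1973/3).
Reduce top mod 3: now compute (2/3).
Pull out 2: since 3 ≡ 3 (mod 8), (2/3) = -1.
Reached (1/3) = 1. Collecting the sign flips along the way, the symbol is +1.

1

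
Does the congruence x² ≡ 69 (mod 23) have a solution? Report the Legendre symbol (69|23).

First reduce: 69 ≡ 0 (mod 23).
Top reduces to 0: gcd > 1, so the symbol is 0.

0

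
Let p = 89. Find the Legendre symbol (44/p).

1

Pull out 2^2: since 89 ≡ 1 (mod 8), (2/89) = +1, so (2/89)^2 = +1.
Reciprocity: 11 ≡ 3 and 89 ≡ 1 (mod 4), so (11/89) = +(89/11).
Reduce top mod 11: now compute (1/11).
Reached (1/11) = 1. Collecting the sign flips along the way, the symbol is +1.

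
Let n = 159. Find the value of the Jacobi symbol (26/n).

1

Pull out 2: since 159 ≡ 7 (mod 8), (2/159) = +1.
Reciprocity: 13 ≡ 1 and 159 ≡ 3 (mod 4), so (13/159) = +(159/13).
Reduce top mod 13: now compute (3/13).
Reciprocity: 3 ≡ 3 and 13 ≡ 1 (mod 4), so (3/13) = +(13/3).
Reduce top mod 3: now compute (1/3).
Reached (1/3) = 1. Collecting the sign flips along the way, the symbol is +1.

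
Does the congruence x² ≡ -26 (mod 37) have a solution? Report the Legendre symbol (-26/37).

1

First reduce: -26 ≡ 11 (mod 37).
Reciprocity: 11 ≡ 3 and 37 ≡ 1 (mod 4), so (11/37) = +(37/11).
Reduce top mod 11: now compute (4/11).
Pull out 2^2: since 11 ≡ 3 (mod 8), (2/11) = -1, so (2/11)^2 = +1.
Reached (1/11) = 1. Collecting the sign flips along the way, the symbol is +1.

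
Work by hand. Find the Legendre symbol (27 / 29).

Reciprocity: 27 ≡ 3 and 29 ≡ 1 (mod 4), so (27/29) = +(29/27).
Reduce top mod 27: now compute (2/27).
Pull out 2: since 27 ≡ 3 (mod 8), (2/27) = -1.
Reached (1/27) = 1. Collecting the sign flips along the way, the symbol is -1.

-1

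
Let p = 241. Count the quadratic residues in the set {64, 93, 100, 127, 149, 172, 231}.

3

(64/241) = +1 → QR.
(93/241) = -1 → non-residue.
(100/241) = +1 → QR.
(127/241) = -1 → non-residue.
(149/241) = -1 → non-residue.
(172/241) = -1 → non-residue.
(231/241) = +1 → QR.
Total quadratic residues among the 7: 3.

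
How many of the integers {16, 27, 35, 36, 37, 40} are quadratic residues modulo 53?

(16/53) = +1 → QR.
(27/53) = -1 → non-residue.
(35/53) = -1 → non-residue.
(36/53) = +1 → QR.
(37/53) = +1 → QR.
(40/53) = +1 → QR.
Total quadratic residues among the 6: 4.

4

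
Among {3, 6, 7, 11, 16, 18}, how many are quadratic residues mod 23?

4

(3/23) = +1 → QR.
(6/23) = +1 → QR.
(7/23) = -1 → non-residue.
(11/23) = -1 → non-residue.
(16/23) = +1 → QR.
(18/23) = +1 → QR.
Total quadratic residues among the 6: 4.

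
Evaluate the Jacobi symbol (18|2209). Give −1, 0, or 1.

Pull out 2: since 2209 ≡ 1 (mod 8), (2/2209) = +1.
Reciprocity: 9 ≡ 1 and 2209 ≡ 1 (mod 4), so (9/2209) = +(2209/9).
Reduce top mod 9: now compute (4/9).
Pull out 2^2: since 9 ≡ 1 (mod 8), (2/9) = +1, so (2/9)^2 = +1.
Reached (1/9) = 1. Collecting the sign flips along the way, the symbol is +1.

1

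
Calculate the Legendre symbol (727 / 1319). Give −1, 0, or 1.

Reciprocity: 727 ≡ 3 and 1319 ≡ 3 (mod 4), so (727/1319) = −(1319/727).
Reduce top mod 727: now compute (592/727).
Pull out 2^4: since 727 ≡ 7 (mod 8), (2/727) = +1, so (2/727)^4 = +1.
Reciprocity: 37 ≡ 1 and 727 ≡ 3 (mod 4), so (37/727) = +(727/37).
Reduce top mod 37: now compute (24/37).
Pull out 2^3: since 37 ≡ 5 (mod 8), (2/37) = -1, so (2/37)^3 = -1.
Reciprocity: 3 ≡ 3 and 37 ≡ 1 (mod 4), so (3/37) = +(37/3).
Reduce top mod 3: now compute (1/3).
Reached (1/3) = 1. Collecting the sign flips along the way, the symbol is +1.

1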